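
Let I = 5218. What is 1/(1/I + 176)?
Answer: 5218/918369 ≈ 0.0056818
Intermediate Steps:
1/(1/I + 176) = 1/(1/5218 + 176) = 1/(918369/5218) = 5218/918369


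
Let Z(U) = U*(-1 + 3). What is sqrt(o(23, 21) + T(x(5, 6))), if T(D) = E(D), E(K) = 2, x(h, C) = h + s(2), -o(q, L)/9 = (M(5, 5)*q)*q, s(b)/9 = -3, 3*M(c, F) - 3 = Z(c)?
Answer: 7*I*sqrt(421) ≈ 143.63*I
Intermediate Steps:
Z(U) = 2*U (Z(U) = U*2 = 2*U)
M(c, F) = 1 + 2*c/3 (M(c, F) = 1 + (2*c)/3 = 1 + 2*c/3)
s(b) = -27 (s(b) = 9*(-3) = -27)
o(q, L) = -39*q**2 (o(q, L) = -9*(1 + (2/3)*5)*q*q = -9*(1 + 10/3)*q*q = -9*13*q/3*q = -39*q**2)
x(h, C) = -27 + h (x(h, C) = h - 27 = -27 + h)
T(D) = 2
sqrt(o(23, 21) + T(x(5, 6))) = sqrt(-39*23**2 + 2) = sqrt(-39*529 + 2) = sqrt(-20631 + 2) = sqrt(-20629) = 7*I*sqrt(421)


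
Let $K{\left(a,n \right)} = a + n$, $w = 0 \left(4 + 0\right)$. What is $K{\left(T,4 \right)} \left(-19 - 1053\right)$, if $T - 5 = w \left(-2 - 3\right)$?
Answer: $-9648$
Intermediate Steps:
$w = 0$ ($w = 0 \cdot 4 = 0$)
$T = 5$ ($T = 5 + 0 \left(-2 - 3\right) = 5 + 0 \left(-5\right) = 5 + 0 = 5$)
$K{\left(T,4 \right)} \left(-19 - 1053\right) = \left(5 + 4\right) \left(-19 - 1053\right) = 9 \left(-19 - 1053\right) = 9 \left(-1072\right) = -9648$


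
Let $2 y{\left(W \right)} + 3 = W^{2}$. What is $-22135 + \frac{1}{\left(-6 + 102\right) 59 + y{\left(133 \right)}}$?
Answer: $- \frac{321112444}{14507} \approx -22135.0$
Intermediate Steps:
$y{\left(W \right)} = - \frac{3}{2} + \frac{W^{2}}{2}$
$-22135 + \frac{1}{\left(-6 + 102\right) 59 + y{\left(133 \right)}} = -22135 + \frac{1}{\left(-6 + 102\right) 59 - \left(\frac{3}{2} - \frac{133^{2}}{2}\right)} = -22135 + \frac{1}{96 \cdot 59 + \left(- \frac{3}{2} + \frac{1}{2} \cdot 17689\right)} = -22135 + \frac{1}{5664 + \left(- \frac{3}{2} + \frac{17689}{2}\right)} = -22135 + \frac{1}{5664 + 8843} = -22135 + \frac{1}{14507} = - \frac{321112444}{14507}$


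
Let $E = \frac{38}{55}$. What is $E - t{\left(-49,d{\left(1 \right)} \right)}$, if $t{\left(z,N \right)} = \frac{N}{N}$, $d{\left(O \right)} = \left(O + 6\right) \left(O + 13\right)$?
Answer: $- \frac{17}{55} \approx -0.30909$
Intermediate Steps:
$d{\left(O \right)} = \left(6 + O\right) \left(13 + O\right)$
$E = \frac{38}{55}$ ($E = 38 \cdot \frac{1}{55} = \frac{38}{55} \approx 0.69091$)
$t{\left(z,N \right)} = 1$
$E - t{\left(-49,d{\left(1 \right)} \right)} = \frac{38}{55} - 1 = - \frac{17}{55}$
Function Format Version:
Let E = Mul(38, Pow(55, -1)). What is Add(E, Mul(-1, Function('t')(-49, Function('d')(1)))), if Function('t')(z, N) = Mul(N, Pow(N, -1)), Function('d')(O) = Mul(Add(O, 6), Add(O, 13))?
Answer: Rational(-17, 55) ≈ -0.30909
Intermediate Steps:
Function('d')(O) = Mul(Add(6, O), Add(13, O))
E = Rational(38, 55) (E = Mul(38, Rational(1, 55)) = Rational(38, 55) ≈ 0.69091)
Function('t')(z, N) = 1
Add(E, Mul(-1, Function('t')(-49, Function('d')(1)))) = Add(Rational(38, 55), Mul(-1, 1)) = Add(Rational(38, 55), -1) = Rational(-17, 55)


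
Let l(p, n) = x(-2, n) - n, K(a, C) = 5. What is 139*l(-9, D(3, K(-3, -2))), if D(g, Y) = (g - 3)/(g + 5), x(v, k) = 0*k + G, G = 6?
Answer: 834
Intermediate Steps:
x(v, k) = 6 (x(v, k) = 0*k + 6 = 0 + 6 = 6)
D(g, Y) = (-3 + g)/(5 + g)
l(p, n) = 6 - n
139*l(-9, D(3, K(-3, -2))) = 139*(6 - (-3 + 3)/(5 + 3)) = 139*(6 - 0/8) = 139*(6 - 1*0) = 139*(6 + 0) = 139*6 = 834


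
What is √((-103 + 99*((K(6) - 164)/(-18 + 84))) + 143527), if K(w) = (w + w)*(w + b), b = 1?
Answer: 2*√35826 ≈ 378.56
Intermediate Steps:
K(w) = 2*w*(1 + w) (K(w) = (w + w)*(w + 1) = (2*w)*(1 + w) = 2*w*(1 + w))
√((-103 + 99*((K(6) - 164)/(-18 + 84))) + 143527) = √((-103 + 99*((2*6*(1 + 6) - 164)/(-18 + 84))) + 143527) = √((-103 + 99*((2*6*7 - 164)/66)) + 143527) = √((-103 + 99*((84 - 164)*(1/66))) + 143527) = √((-103 + 99*(-80*1/66)) + 143527) = √((-103 + 99*(-40/33)) + 143527) = √((-103 - 120) + 143527) = √(-223 + 143527) = √143304 = 2*√35826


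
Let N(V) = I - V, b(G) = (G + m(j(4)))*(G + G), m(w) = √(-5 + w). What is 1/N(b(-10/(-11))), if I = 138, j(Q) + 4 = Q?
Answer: 998129/136213002 + 6655*I*√5/68106501 ≈ 0.0073277 + 0.0002185*I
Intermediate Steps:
j(Q) = -4 + Q
b(G) = 2*G*(G + I*√5) (b(G) = (G + √(-5 + (-4 + 4)))*(G + G) = (G + √(-5 + 0))*(2*G) = (G + √(-5))*(2*G) = (G + I*√5)*(2*G) = 2*G*(G + I*√5))
N(V) = 138 - V
1/N(b(-10/(-11))) = 1/(138 - 2*(-10/(-11))*(-10/(-11) + I*√5)) = 1/(138 - 2*(-10*(-1/11))*(-10*(-1/11) + I*√5)) = 1/(138 - 2*10*(10/11 + I*√5)/11) = 1/(138 - (200/121 + 20*I*√5/11)) = 1/(138 + (-200/121 - 20*I*√5/11)) = 1/(16498/121 - 20*I*√5/11)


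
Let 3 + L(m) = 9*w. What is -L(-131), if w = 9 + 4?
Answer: -114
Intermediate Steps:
w = 13
L(m) = 114 (L(m) = -3 + 9*13 = -3 + 117 = 114)
-L(-131) = -1*114 = -114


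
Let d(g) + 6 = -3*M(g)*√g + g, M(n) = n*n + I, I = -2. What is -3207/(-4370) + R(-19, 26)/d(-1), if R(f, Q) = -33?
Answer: 298869/63365 + 99*I/58 ≈ 4.7166 + 1.7069*I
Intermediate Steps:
M(n) = -2 + n² (M(n) = n*n - 2 = n² - 2 = -2 + n²)
d(g) = -6 + g - 3*√g*(-2 + g²) (d(g) = -6 + (-3*(-2 + g²)*√g + g) = -6 + (-3*√g*(-2 + g²) + g) = -6 + (g - 3*√g*(-2 + g²)) = -6 + g - 3*√g*(-2 + g²))
-3207/(-4370) + R(-19, 26)/d(-1) = -3207/(-4370) - 33/(-6 - 1 + 3*√(-1)*(2 - 1*(-1)²)) = -3207*(-1/4370) - 33/(-6 - 1 + 3*I*(2 - 1*1)) = 3207/4370 - 33/(-6 - 1 + 3*I*(2 - 1)) = 3207/4370 - 33/(-6 - 1 + 3*I*1) = 3207/4370 - 33/(-6 - 1 + 3*I) = 3207/4370 - 33*(-7 - 3*I)/58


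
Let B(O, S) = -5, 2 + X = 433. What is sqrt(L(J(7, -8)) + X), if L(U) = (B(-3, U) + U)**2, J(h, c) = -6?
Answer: 2*sqrt(138) ≈ 23.495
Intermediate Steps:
X = 431 (X = -2 + 433 = 431)
L(U) = (-5 + U)**2
sqrt(L(J(7, -8)) + X) = sqrt((-5 - 6)**2 + 431) = sqrt((-11)**2 + 431) = sqrt(121 + 431) = sqrt(552) = 2*sqrt(138)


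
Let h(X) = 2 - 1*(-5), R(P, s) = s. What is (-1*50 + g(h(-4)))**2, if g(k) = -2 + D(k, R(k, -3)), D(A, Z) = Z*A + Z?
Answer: 5776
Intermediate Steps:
h(X) = 7 (h(X) = 2 + 5 = 7)
D(A, Z) = Z + A*Z (D(A, Z) = A*Z + Z = Z + A*Z)
g(k) = -5 - 3*k (g(k) = -2 - 3*(1 + k) = -2 + (-3 - 3*k) = -5 - 3*k)
(-1*50 + g(h(-4)))**2 = (-1*50 + (-5 - 3*7))**2 = (-50 + (-5 - 21))**2 = (-50 - 26)**2 = (-76)**2 = 5776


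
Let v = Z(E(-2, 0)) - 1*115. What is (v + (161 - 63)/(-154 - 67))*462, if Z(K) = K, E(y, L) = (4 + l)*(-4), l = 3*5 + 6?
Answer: -21997206/221 ≈ -99535.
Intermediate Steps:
l = 21 (l = 15 + 6 = 21)
E(y, L) = -100 (E(y, L) = (4 + 21)*(-4) = 25*(-4) = -100)
v = -215 (v = -100 - 1*115 = -100 - 115 = -215)
(v + (161 - 63)/(-154 - 67))*462 = (-215 + (161 - 63)/(-154 - 67))*462 = (-215 + 98/(-221))*462 = (-215 + 98*(-1/221))*462 = (-215 - 98/221)*462 = -47613/221*462 = -21997206/221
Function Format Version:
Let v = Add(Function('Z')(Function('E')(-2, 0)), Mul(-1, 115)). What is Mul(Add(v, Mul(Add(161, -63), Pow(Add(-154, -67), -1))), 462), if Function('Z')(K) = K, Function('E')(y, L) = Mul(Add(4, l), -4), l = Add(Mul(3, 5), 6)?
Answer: Rational(-21997206, 221) ≈ -99535.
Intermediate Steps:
l = 21 (l = Add(15, 6) = 21)
Function('E')(y, L) = -100 (Function('E')(y, L) = Mul(Add(4, 21), -4) = Mul(25, -4) = -100)
v = -215 (v = Add(-100, Mul(-1, 115)) = Add(-100, -115) = -215)
Mul(Add(v, Mul(Add(161, -63), Pow(Add(-154, -67), -1))), 462) = Mul(Add(-215, Mul(Add(161, -63), Pow(Add(-154, -67), -1))), 462) = Mul(Add(-215, Mul(98, Pow(-221, -1))), 462) = Mul(Add(-215, Mul(98, Rational(-1, 221))), 462) = Mul(Add(-215, Rational(-98, 221)), 462) = Mul(Rational(-47613, 221), 462) = Rational(-21997206, 221)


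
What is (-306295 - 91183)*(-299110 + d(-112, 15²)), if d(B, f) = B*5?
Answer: 119112232260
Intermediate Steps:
d(B, f) = 5*B
(-306295 - 91183)*(-299110 + d(-112, 15²)) = (-306295 - 91183)*(-299110 + 5*(-112)) = -397478*(-299110 - 560) = -397478*(-299670) = 119112232260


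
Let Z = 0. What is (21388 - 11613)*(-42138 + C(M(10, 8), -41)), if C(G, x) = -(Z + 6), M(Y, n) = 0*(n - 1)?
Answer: -411957600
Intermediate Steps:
M(Y, n) = 0 (M(Y, n) = 0*(-1 + n) = 0)
C(G, x) = -6 (C(G, x) = -(0 + 6) = -1*6 = -6)
(21388 - 11613)*(-42138 + C(M(10, 8), -41)) = (21388 - 11613)*(-42138 - 6) = 9775*(-42144) = -411957600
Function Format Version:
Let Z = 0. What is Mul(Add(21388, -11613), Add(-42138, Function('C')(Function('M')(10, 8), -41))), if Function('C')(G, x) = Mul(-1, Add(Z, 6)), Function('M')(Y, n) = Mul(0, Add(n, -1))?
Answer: -411957600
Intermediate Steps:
Function('M')(Y, n) = 0 (Function('M')(Y, n) = Mul(0, Add(-1, n)) = 0)
Function('C')(G, x) = -6 (Function('C')(G, x) = Mul(-1, Add(0, 6)) = Mul(-1, 6) = -6)
Mul(Add(21388, -11613), Add(-42138, Function('C')(Function('M')(10, 8), -41))) = Mul(Add(21388, -11613), Add(-42138, -6)) = Mul(9775, -42144) = -411957600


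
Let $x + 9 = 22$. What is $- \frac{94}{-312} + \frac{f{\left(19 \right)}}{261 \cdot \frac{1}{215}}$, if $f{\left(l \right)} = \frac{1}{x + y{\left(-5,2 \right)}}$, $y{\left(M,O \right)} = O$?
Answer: $\frac{14503}{40716} \approx 0.3562$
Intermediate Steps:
$x = 13$ ($x = -9 + 22 = 13$)
$f{\left(l \right)} = \frac{1}{15}$ ($f{\left(l \right)} = \frac{1}{13 + 2} = \frac{1}{15}$)
$- \frac{94}{-312} + \frac{f{\left(19 \right)}}{261 \cdot \frac{1}{215}} = - \frac{94}{-312} + \frac{1}{15 \cdot \frac{261}{215}} = \left(-94\right) \left(- \frac{1}{312}\right) + \frac{1}{15 \cdot 261 \cdot \frac{1}{215}} = \frac{47}{156} + \frac{1}{15 \cdot \frac{261}{215}} = \frac{47}{156} + \frac{1}{15} \cdot \frac{215}{261} = \frac{47}{156} + \frac{43}{783} = \frac{14503}{40716}$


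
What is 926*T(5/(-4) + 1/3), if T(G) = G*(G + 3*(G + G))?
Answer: 392161/72 ≈ 5446.7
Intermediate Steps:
T(G) = 7*G² (T(G) = G*(G + 3*(2*G)) = G*(G + 6*G) = G*(7*G) = 7*G²)
926*T(5/(-4) + 1/3) = 926*(7*(5/(-4) + 1/3)²) = 926*(7*(5*(-¼) + 1*(⅓))²) = 926*(7*(-5/4 + ⅓)²) = 926*(7*(-11/12)²) = 926*(7*(121/144)) = 926*(847/144) = 392161/72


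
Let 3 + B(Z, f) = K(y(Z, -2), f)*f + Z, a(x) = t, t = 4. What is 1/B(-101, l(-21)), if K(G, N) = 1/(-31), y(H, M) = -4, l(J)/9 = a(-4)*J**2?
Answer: -31/19100 ≈ -0.0016230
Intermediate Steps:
a(x) = 4
l(J) = 36*J**2 (l(J) = 9*(4*J**2) = 36*J**2)
K(G, N) = -1/31
B(Z, f) = -3 + Z - f/31 (B(Z, f) = -3 + (-f/31 + Z) = -3 + (Z - f/31) = -3 + Z - f/31)
1/B(-101, l(-21)) = 1/(-3 - 101 - 36*(-21)**2/31) = 1/(-3 - 101 - 36*441/31) = 1/(-3 - 101 - 1/31*15876) = 1/(-3 - 101 - 15876/31) = 1/(-19100/31) = -31/19100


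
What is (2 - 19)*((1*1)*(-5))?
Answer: 85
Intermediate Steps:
(2 - 19)*((1*1)*(-5)) = -17*(-5) = 85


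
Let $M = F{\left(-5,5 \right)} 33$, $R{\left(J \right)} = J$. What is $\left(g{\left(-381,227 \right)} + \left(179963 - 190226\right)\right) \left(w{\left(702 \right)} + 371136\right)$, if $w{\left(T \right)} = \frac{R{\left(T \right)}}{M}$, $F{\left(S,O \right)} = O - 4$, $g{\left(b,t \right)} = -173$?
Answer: $- \frac{42607370280}{11} \approx -3.8734 \cdot 10^{9}$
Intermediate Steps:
$F{\left(S,O \right)} = -4 + O$ ($F{\left(S,O \right)} = O - 4 = -4 + O$)
$M = 33$ ($M = \left(-4 + 5\right) 33 = 1 \cdot 33 = 33$)
$w{\left(T \right)} = \frac{T}{33}$
$\left(g{\left(-381,227 \right)} + \left(179963 - 190226\right)\right) \left(w{\left(702 \right)} + 371136\right) = \left(-173 + \left(179963 - 190226\right)\right) \left(\frac{1}{33} \cdot 702 + 371136\right) = \left(-173 - 10263\right) \left(\frac{234}{11} + 371136\right) = \left(-10436\right) \frac{4082730}{11} = - \frac{42607370280}{11}$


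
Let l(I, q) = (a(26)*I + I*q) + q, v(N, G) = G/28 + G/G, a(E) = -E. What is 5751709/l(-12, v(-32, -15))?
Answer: 161047852/8593 ≈ 18742.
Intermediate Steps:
v(N, G) = 1 + G/28 (v(N, G) = G*(1/28) + 1 = G/28 + 1 = 1 + G/28)
l(I, q) = q - 26*I + I*q (l(I, q) = ((-1*26)*I + I*q) + q = (-26*I + I*q) + q = q - 26*I + I*q)
5751709/l(-12, v(-32, -15)) = 5751709/((1 + (1/28)*(-15)) - 26*(-12) - 12*(1 + (1/28)*(-15))) = 5751709/((1 - 15/28) + 312 - 12*(1 - 15/28)) = 5751709/(13/28 + 312 - 12*13/28) = 5751709/(13/28 + 312 - 39/7) = 5751709/(8593/28) = 5751709*(28/8593) = 161047852/8593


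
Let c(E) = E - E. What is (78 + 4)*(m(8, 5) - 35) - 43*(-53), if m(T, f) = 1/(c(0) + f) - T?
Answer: -6153/5 ≈ -1230.6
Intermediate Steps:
c(E) = 0
m(T, f) = 1/f - T (m(T, f) = 1/(0 + f) - T = 1/f - T)
(78 + 4)*(m(8, 5) - 35) - 43*(-53) = (78 + 4)*((1/5 - 1*8) - 35) - 43*(-53) = 82*((1/5 - 8) - 35) + 2279 = 82*(-39/5 - 35) + 2279 = 82*(-214/5) + 2279 = -17548/5 + 2279 = -6153/5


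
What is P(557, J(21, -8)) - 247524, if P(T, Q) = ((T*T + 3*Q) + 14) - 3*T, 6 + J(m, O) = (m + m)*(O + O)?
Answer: 59034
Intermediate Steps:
J(m, O) = -6 + 4*O*m (J(m, O) = -6 + (m + m)*(O + O) = -6 + (2*m)*(2*O) = -6 + 4*O*m)
P(T, Q) = 14 + T**2 - 3*T + 3*Q (P(T, Q) = ((T**2 + 3*Q) + 14) - 3*T = (14 + T**2 + 3*Q) - 3*T = 14 + T**2 - 3*T + 3*Q)
P(557, J(21, -8)) - 247524 = (14 + 557**2 - 3*557 + 3*(-6 + 4*(-8)*21)) - 247524 = (14 + 310249 - 1671 + 3*(-6 - 672)) - 247524 = (14 + 310249 - 1671 + 3*(-678)) - 247524 = (14 + 310249 - 1671 - 2034) - 247524 = 306558 - 247524 = 59034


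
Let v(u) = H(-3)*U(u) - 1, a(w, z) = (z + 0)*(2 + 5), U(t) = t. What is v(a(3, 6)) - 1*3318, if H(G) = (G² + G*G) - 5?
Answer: -2773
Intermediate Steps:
a(w, z) = 7*z (a(w, z) = z*7 = 7*z)
H(G) = -5 + 2*G² (H(G) = (G² + G²) - 5 = 2*G² - 5 = -5 + 2*G²)
v(u) = -1 + 13*u (v(u) = (-5 + 2*(-3)²)*u - 1 = (-5 + 2*9)*u - 1 = (-5 + 18)*u - 1 = 13*u - 1 = -1 + 13*u)
v(a(3, 6)) - 1*3318 = (-1 + 13*(7*6)) - 1*3318 = (-1 + 13*42) - 3318 = (-1 + 546) - 3318 = 545 - 3318 = -2773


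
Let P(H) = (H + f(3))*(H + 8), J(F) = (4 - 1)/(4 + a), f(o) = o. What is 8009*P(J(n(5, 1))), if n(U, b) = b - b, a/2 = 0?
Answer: 4204725/16 ≈ 2.6280e+5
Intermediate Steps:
a = 0 (a = 2*0 = 0)
n(U, b) = 0
J(F) = 3/4 (J(F) = (4 - 1)/(4 + 0) = 3/4)
P(H) = (3 + H)*(8 + H) (P(H) = (H + 3)*(H + 8) = (3 + H)*(8 + H))
8009*P(J(n(5, 1))) = 8009*(24 + (3/4)**2 + 11*(3/4)) = 8009*(24 + 9/16 + 33/4) = 8009*(525/16) = 4204725/16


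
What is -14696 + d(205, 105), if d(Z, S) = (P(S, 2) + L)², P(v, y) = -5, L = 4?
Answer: -14695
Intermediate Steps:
d(Z, S) = 1 (d(Z, S) = (-5 + 4)² = (-1)² = 1)
-14696 + d(205, 105) = -14696 + 1 = -14695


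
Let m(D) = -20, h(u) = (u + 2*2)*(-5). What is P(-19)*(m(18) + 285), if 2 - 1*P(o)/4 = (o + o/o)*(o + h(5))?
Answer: -1219000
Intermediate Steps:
h(u) = -20 - 5*u (h(u) = (u + 4)*(-5) = (4 + u)*(-5) = -20 - 5*u)
P(o) = 8 - 4*(1 + o)*(-45 + o) (P(o) = 8 - 4*(o + o/o)*(o + (-20 - 5*5)) = 8 - 4*(o + 1)*(o + (-20 - 25)) = 8 - 4*(1 + o)*(o - 45) = 8 - 4*(1 + o)*(-45 + o))
P(-19)*(m(18) + 285) = (188 - 4*(-19)² + 176*(-19))*(-20 + 285) = (188 - 4*361 - 3344)*265 = (188 - 1444 - 3344)*265 = -4600*265 = -1219000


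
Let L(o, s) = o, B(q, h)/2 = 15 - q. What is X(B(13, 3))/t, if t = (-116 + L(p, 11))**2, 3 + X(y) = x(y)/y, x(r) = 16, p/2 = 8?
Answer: 1/10000 ≈ 0.00010000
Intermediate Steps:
B(q, h) = 30 - 2*q (B(q, h) = 2*(15 - q) = 30 - 2*q)
p = 16 (p = 2*8 = 16)
X(y) = -3 + 16/y
t = 10000 (t = (-116 + 16)**2 = (-100)**2 = 10000)
X(B(13, 3))/t = (-3 + 16/(30 - 2*13))/10000 = (-3 + 16/(30 - 26))*(1/10000) = (-3 + 16/4)*(1/10000) = (-3 + 16*(1/4))*(1/10000) = (-3 + 4)*(1/10000) = 1*(1/10000) = 1/10000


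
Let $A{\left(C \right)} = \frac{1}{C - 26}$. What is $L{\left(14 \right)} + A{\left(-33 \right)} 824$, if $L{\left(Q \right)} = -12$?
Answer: $- \frac{1532}{59} \approx -25.966$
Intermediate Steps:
$A{\left(C \right)} = \frac{1}{-26 + C}$
$L{\left(14 \right)} + A{\left(-33 \right)} 824 = -12 + \frac{1}{-26 - 33} \cdot 824 = -12 + \frac{1}{-59} \cdot 824 = -12 - \frac{824}{59} = - \frac{1532}{59}$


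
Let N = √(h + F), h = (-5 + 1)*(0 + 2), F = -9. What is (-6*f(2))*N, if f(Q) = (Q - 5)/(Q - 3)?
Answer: -18*I*√17 ≈ -74.216*I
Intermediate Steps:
f(Q) = (-5 + Q)/(-3 + Q)
h = -8 (h = -4*2 = -8)
N = I*√17 (N = √(-8 - 9) = √(-17) = I*√17 ≈ 4.1231*I)
(-6*f(2))*N = (-6*(-5 + 2)/(-3 + 2))*(I*√17) = (-6*(-3)/(-1))*(I*√17) = (-(-6)*(-3))*(I*√17) = (-6*3)*(I*√17) = -18*I*√17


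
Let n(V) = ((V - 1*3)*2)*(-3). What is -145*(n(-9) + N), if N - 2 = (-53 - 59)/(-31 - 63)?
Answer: -512430/47 ≈ -10903.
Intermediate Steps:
N = 150/47 (N = 2 + (-53 - 59)/(-31 - 63) = 2 - 112/(-94) = 2 - 112*(-1/94) = 2 + 56/47 = 150/47 ≈ 3.1915)
n(V) = 18 - 6*V (n(V) = ((V - 3)*2)*(-3) = ((-3 + V)*2)*(-3) = (-6 + 2*V)*(-3) = 18 - 6*V)
-145*(n(-9) + N) = -145*((18 - 6*(-9)) + 150/47) = -145*((18 + 54) + 150/47) = -145*(72 + 150/47) = -145*3534/47 = -512430/47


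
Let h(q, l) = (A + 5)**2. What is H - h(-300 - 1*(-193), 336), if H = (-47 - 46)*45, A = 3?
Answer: -4249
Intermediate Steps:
h(q, l) = 64 (h(q, l) = (3 + 5)**2 = 8**2 = 64)
H = -4185 (H = -93*45 = -4185)
H - h(-300 - 1*(-193), 336) = -4185 - 1*64 = -4185 - 64 = -4249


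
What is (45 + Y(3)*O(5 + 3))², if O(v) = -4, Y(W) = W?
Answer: 1089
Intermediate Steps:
(45 + Y(3)*O(5 + 3))² = (45 + 3*(-4))² = (45 - 12)² = 33² = 1089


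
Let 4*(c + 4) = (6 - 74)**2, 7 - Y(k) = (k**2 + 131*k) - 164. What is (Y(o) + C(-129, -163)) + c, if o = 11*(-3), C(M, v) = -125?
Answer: 4432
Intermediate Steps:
o = -33
Y(k) = 171 - k**2 - 131*k (Y(k) = 7 - ((k**2 + 131*k) - 164) = 7 - (-164 + k**2 + 131*k) = 7 + (164 - k**2 - 131*k) = 171 - k**2 - 131*k)
c = 1152 (c = -4 + (6 - 74)**2/4 = -4 + (1/4)*(-68)**2 = -4 + (1/4)*4624 = -4 + 1156 = 1152)
(Y(o) + C(-129, -163)) + c = ((171 - 1*(-33)**2 - 131*(-33)) - 125) + 1152 = ((171 - 1*1089 + 4323) - 125) + 1152 = ((171 - 1089 + 4323) - 125) + 1152 = (3405 - 125) + 1152 = 3280 + 1152 = 4432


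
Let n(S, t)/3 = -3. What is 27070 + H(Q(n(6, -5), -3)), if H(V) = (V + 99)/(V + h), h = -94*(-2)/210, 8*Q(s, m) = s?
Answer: 5142295/193 ≈ 26644.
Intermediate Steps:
n(S, t) = -9 (n(S, t) = 3*(-3) = -9)
Q(s, m) = s/8
h = 94/105 (h = 188*(1/210) = 94/105 ≈ 0.89524)
H(V) = (99 + V)/(94/105 + V) (H(V) = (V + 99)/(V + 94/105) = (99 + V)/(94/105 + V))
27070 + H(Q(n(6, -5), -3)) = 27070 + 105*(99 + (⅛)*(-9))/(94 + 105*((⅛)*(-9))) = 27070 + 105*(99 - 9/8)/(94 + 105*(-9/8)) = 27070 + 105*(783/8)/(94 - 945/8) = 27070 + 105*(783/8)/(-193/8) = 27070 + 105*(-8/193)*(783/8) = 27070 - 82215/193 = 5142295/193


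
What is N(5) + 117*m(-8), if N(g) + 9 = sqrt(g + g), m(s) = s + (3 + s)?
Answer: -1530 + sqrt(10) ≈ -1526.8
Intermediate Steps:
m(s) = 3 + 2*s
N(g) = -9 + sqrt(2)*sqrt(g) (N(g) = -9 + sqrt(g + g) = -9 + sqrt(2*g) = -9 + sqrt(2)*sqrt(g))
N(5) + 117*m(-8) = (-9 + sqrt(2)*sqrt(5)) + 117*(3 + 2*(-8)) = (-9 + sqrt(10)) + 117*(3 - 16) = (-9 + sqrt(10)) + 117*(-13) = (-9 + sqrt(10)) - 1521 = -1530 + sqrt(10)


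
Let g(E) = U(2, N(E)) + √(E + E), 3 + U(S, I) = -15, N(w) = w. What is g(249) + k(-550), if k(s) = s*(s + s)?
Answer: 604982 + √498 ≈ 6.0500e+5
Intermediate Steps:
U(S, I) = -18 (U(S, I) = -3 - 15 = -18)
k(s) = 2*s² (k(s) = s*(2*s) = 2*s²)
g(E) = -18 + √2*√E (g(E) = -18 + √(E + E) = -18 + √(2*E) = -18 + √2*√E)
g(249) + k(-550) = (-18 + √2*√249) + 2*(-550)² = (-18 + √498) + 2*302500 = (-18 + √498) + 605000 = 604982 + √498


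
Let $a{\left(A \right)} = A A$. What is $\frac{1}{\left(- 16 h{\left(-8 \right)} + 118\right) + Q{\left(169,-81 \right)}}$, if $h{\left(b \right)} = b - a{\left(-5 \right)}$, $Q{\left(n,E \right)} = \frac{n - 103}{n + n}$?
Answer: $\frac{169}{109207} \approx 0.0015475$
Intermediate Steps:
$a{\left(A \right)} = A^{2}$
$Q{\left(n,E \right)} = \frac{-103 + n}{2 n}$
$h{\left(b \right)} = -25 + b$ ($h{\left(b \right)} = b - \left(-5\right)^{2} = b - 25 = -25 + b$)
$\frac{1}{\left(- 16 h{\left(-8 \right)} + 118\right) + Q{\left(169,-81 \right)}} = \frac{1}{\left(- 16 \left(-25 - 8\right) + 118\right) + \frac{-103 + 169}{2 \cdot 169}} = \frac{1}{\left(\left(-16\right) \left(-33\right) + 118\right) + \frac{1}{2} \cdot \frac{1}{169} \cdot 66} = \frac{1}{\left(528 + 118\right) + \frac{33}{169}} = \frac{1}{646 + \frac{33}{169}} = \frac{1}{\frac{109207}{169}} = \frac{169}{109207}$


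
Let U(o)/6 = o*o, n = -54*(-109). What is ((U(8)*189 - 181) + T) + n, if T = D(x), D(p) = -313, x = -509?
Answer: 77968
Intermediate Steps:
n = 5886
U(o) = 6*o² (U(o) = 6*(o*o) = 6*o²)
T = -313
((U(8)*189 - 181) + T) + n = (((6*8²)*189 - 181) - 313) + 5886 = (((6*64)*189 - 181) - 313) + 5886 = ((384*189 - 181) - 313) + 5886 = ((72576 - 181) - 313) + 5886 = (72395 - 313) + 5886 = 72082 + 5886 = 77968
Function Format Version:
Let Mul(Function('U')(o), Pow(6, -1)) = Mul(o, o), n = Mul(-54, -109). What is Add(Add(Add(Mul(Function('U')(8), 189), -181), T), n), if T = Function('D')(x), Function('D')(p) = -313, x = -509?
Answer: 77968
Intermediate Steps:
n = 5886
Function('U')(o) = Mul(6, Pow(o, 2)) (Function('U')(o) = Mul(6, Mul(o, o)) = Mul(6, Pow(o, 2)))
T = -313
Add(Add(Add(Mul(Function('U')(8), 189), -181), T), n) = Add(Add(Add(Mul(Mul(6, Pow(8, 2)), 189), -181), -313), 5886) = Add(Add(Add(Mul(Mul(6, 64), 189), -181), -313), 5886) = Add(Add(Add(Mul(384, 189), -181), -313), 5886) = Add(Add(Add(72576, -181), -313), 5886) = Add(Add(72395, -313), 5886) = Add(72082, 5886) = 77968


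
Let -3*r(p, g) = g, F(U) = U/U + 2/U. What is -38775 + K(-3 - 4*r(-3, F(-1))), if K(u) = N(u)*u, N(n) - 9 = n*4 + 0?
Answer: -348650/9 ≈ -38739.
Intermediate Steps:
F(U) = 1 + 2/U
r(p, g) = -g/3
N(n) = 9 + 4*n (N(n) = 9 + (n*4 + 0) = 9 + (4*n + 0) = 9 + 4*n)
K(u) = u*(9 + 4*u) (K(u) = (9 + 4*u)*u = u*(9 + 4*u))
-38775 + K(-3 - 4*r(-3, F(-1))) = -38775 + (-3 - (-4)*(2 - 1)/(-1)/3)*(9 + 4*(-3 - (-4)*(2 - 1)/(-1)/3)) = -38775 + (-3 - (-4)*(-1*1)/3)*(9 + 4*(-3 - (-4)*(-1*1)/3)) = -38775 + (-3 - (-4)*(-1)/3)*(9 + 4*(-3 - (-4)*(-1)/3)) = -38775 + (-3 - 4*⅓)*(9 + 4*(-3 - 4*⅓)) = -38775 + (-3 - 4/3)*(9 + 4*(-3 - 4/3)) = -38775 - 13*(9 + 4*(-13/3))/3 = -38775 - 13*(9 - 52/3)/3 = -38775 - 13/3*(-25/3) = -38775 + 325/9 = -348650/9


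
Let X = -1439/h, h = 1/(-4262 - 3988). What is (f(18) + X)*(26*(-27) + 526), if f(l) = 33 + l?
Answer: -2089436976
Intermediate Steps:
h = -1/8250 (h = 1/(-8250) = -1/8250 ≈ -0.00012121)
X = 11871750 (X = -1439/(-1/8250) = -1439*(-8250) = 11871750)
(f(18) + X)*(26*(-27) + 526) = ((33 + 18) + 11871750)*(26*(-27) + 526) = (51 + 11871750)*(-702 + 526) = 11871801*(-176) = -2089436976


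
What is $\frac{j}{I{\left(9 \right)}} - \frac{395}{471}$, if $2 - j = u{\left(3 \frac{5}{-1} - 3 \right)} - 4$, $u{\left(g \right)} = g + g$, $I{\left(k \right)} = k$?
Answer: $\frac{601}{157} \approx 3.828$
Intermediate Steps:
$u{\left(g \right)} = 2 g$
$j = 42$ ($j = 2 - \left(2 \left(3 \frac{5}{-1} - 3\right) - 4\right) = 2 - \left(2 \left(3 \cdot 5 \left(-1\right) - 3\right) - 4\right) = 2 - \left(2 \left(3 \left(-5\right) - 3\right) - 4\right) = 2 - \left(2 \left(-15 - 3\right) - 4\right) = 2 - \left(2 \left(-18\right) - 4\right) = 2 - \left(-36 - 4\right) = 2 - -40 = 2 + 40 = 42$)
$\frac{j}{I{\left(9 \right)}} - \frac{395}{471} = \frac{42}{9} - \frac{395}{471} = 42 \cdot \frac{1}{9} - \frac{395}{471} = \frac{14}{3} - \frac{395}{471} = \frac{601}{157}$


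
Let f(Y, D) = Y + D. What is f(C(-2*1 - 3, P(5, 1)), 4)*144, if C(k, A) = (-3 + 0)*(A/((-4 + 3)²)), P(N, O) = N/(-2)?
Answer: 1656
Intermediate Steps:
P(N, O) = -N/2 (P(N, O) = N*(-½) = -N/2)
C(k, A) = -3*A (C(k, A) = -3*A/((-1)²) = -3*A/1 = -3*A)
f(Y, D) = D + Y
f(C(-2*1 - 3, P(5, 1)), 4)*144 = (4 - (-3)*5/2)*144 = (4 - 3*(-5/2))*144 = (4 + 15/2)*144 = (23/2)*144 = 1656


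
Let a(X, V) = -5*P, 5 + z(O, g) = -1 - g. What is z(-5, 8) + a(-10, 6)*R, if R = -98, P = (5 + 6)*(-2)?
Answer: -10794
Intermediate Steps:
P = -22 (P = 11*(-2) = -22)
z(O, g) = -6 - g (z(O, g) = -5 + (-1 - g) = -6 - g)
a(X, V) = 110 (a(X, V) = -5*(-22) = 110)
z(-5, 8) + a(-10, 6)*R = (-6 - 1*8) + 110*(-98) = (-6 - 8) - 10780 = -14 - 10780 = -10794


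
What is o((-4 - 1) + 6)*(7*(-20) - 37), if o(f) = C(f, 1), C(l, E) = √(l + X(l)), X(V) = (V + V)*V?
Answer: -177*√3 ≈ -306.57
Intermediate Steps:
X(V) = 2*V² (X(V) = (2*V)*V = 2*V²)
C(l, E) = √(l + 2*l²)
o(f) = √(f*(1 + 2*f))
o((-4 - 1) + 6)*(7*(-20) - 37) = √(((-4 - 1) + 6)*(1 + 2*((-4 - 1) + 6)))*(7*(-20) - 37) = √((-5 + 6)*(1 + 2*(-5 + 6)))*(-140 - 37) = √(1*(1 + 2*1))*(-177) = √(1*(1 + 2))*(-177) = √(1*3)*(-177) = √3*(-177) = -177*√3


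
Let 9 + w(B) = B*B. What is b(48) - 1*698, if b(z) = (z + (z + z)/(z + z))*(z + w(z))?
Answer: 114109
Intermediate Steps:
w(B) = -9 + B² (w(B) = -9 + B*B = -9 + B²)
b(z) = (1 + z)*(-9 + z + z²) (b(z) = (z + (z + z)/(z + z))*(z + (-9 + z²)) = (z + (2*z)/((2*z)))*(-9 + z + z²) = (z + (2*z)*(1/(2*z)))*(-9 + z + z²) = (z + 1)*(-9 + z + z²) = (1 + z)*(-9 + z + z²))
b(48) - 1*698 = (-9 + 48³ - 8*48 + 2*48²) - 1*698 = (-9 + 110592 - 384 + 2*2304) - 698 = (-9 + 110592 - 384 + 4608) - 698 = 114807 - 698 = 114109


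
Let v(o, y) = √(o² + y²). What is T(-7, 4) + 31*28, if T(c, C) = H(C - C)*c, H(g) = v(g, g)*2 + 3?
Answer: 847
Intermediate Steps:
H(g) = 3 + 2*√2*√(g²) (H(g) = √(g² + g²)*2 + 3 = √(2*g²)*2 + 3 = (√2*√(g²))*2 + 3 = 2*√2*√(g²) + 3 = 3 + 2*√2*√(g²))
T(c, C) = 3*c (T(c, C) = (3 + 2*√2*√((C - C)²))*c = (3 + 2*√2*√(0²))*c = (3 + 2*√2*√0)*c = (3 + 2*√2*0)*c = (3 + 0)*c = 3*c)
T(-7, 4) + 31*28 = 3*(-7) + 31*28 = -21 + 868 = 847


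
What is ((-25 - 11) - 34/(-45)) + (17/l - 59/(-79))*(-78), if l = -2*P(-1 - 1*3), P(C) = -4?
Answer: -3686501/14220 ≈ -259.25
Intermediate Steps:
l = 8 (l = -2*(-4) = 8)
((-25 - 11) - 34/(-45)) + (17/l - 59/(-79))*(-78) = ((-25 - 11) - 34/(-45)) + (17/8 - 59/(-79))*(-78) = (-36 - 34*(-1/45)) + (17*(1/8) - 59*(-1/79))*(-78) = (-36 + 34/45) + (17/8 + 59/79)*(-78) = -1586/45 + (1815/632)*(-78) = -1586/45 - 70785/316 = -3686501/14220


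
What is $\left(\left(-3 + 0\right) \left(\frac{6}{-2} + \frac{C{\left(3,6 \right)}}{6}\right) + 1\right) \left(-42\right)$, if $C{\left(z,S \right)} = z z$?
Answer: $-231$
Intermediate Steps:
$C{\left(z,S \right)} = z^{2}$
$\left(\left(-3 + 0\right) \left(\frac{6}{-2} + \frac{C{\left(3,6 \right)}}{6}\right) + 1\right) \left(-42\right) = \left(\left(-3 + 0\right) \left(\frac{6}{-2} + \frac{3^{2}}{6}\right) + 1\right) \left(-42\right) = \left(- 3 \left(6 \left(- \frac{1}{2}\right) + 9 \cdot \frac{1}{6}\right) + 1\right) \left(-42\right) = \left(- 3 \left(-3 + \frac{3}{2}\right) + 1\right) \left(-42\right) = \left(\left(-3\right) \left(- \frac{3}{2}\right) + 1\right) \left(-42\right) = \left(\frac{9}{2} + 1\right) \left(-42\right) = \frac{11}{2} \left(-42\right) = -231$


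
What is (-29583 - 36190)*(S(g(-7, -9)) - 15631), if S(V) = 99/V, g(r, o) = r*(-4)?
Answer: 28780225837/28 ≈ 1.0279e+9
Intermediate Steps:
g(r, o) = -4*r
(-29583 - 36190)*(S(g(-7, -9)) - 15631) = (-29583 - 36190)*(99/((-4*(-7))) - 15631) = -65773*(99/28 - 15631) = -65773*(-437569/28) = 28780225837/28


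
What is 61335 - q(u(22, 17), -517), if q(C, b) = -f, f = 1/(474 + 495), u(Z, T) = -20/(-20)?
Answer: 59433616/969 ≈ 61335.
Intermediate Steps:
u(Z, T) = 1 (u(Z, T) = -20*(-1/20) = 1)
f = 1/969 ≈ 0.0010320
q(C, b) = -1/969 (q(C, b) = -1*1/969 = -1/969)
61335 - q(u(22, 17), -517) = 61335 - 1*(-1/969) = 61335 + 1/969 = 59433616/969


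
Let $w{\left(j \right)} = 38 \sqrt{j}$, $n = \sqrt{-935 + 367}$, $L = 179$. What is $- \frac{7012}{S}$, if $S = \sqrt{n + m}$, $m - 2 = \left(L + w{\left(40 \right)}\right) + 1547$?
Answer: $- \frac{3506 \sqrt{2}}{\sqrt{864 + 38 \sqrt{10} + i \sqrt{142}}} \approx -158.04 + 0.95675 i$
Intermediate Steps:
$n = 2 i \sqrt{142}$ ($n = \sqrt{-568} = 2 i \sqrt{142} \approx 23.833 i$)
$m = 1728 + 76 \sqrt{10}$ ($m = 2 + \left(\left(179 + 38 \sqrt{40}\right) + 1547\right) = 2 + \left(\left(179 + 38 \cdot 2 \sqrt{10}\right) + 1547\right) = 2 + \left(\left(179 + 76 \sqrt{10}\right) + 1547\right) = 2 + \left(1726 + 76 \sqrt{10}\right) = 1728 + 76 \sqrt{10} \approx 1968.3$)
$S = \sqrt{1728 + 76 \sqrt{10} + 2 i \sqrt{142}}$ ($S = \sqrt{2 i \sqrt{142} + \left(1728 + 76 \sqrt{10}\right)} = \sqrt{1728 + 76 \sqrt{10} + 2 i \sqrt{142}} \approx 44.367 + 0.2686 i$)
$- \frac{7012}{S} = - \frac{7012}{\sqrt{1728 + 76 \sqrt{10} + 2 i \sqrt{142}}}$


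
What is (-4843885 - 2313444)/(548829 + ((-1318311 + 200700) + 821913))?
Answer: -7157329/253131 ≈ -28.275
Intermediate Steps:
(-4843885 - 2313444)/(548829 + ((-1318311 + 200700) + 821913)) = -7157329/(548829 + (-1117611 + 821913)) = -7157329/(548829 - 295698) = -7157329/253131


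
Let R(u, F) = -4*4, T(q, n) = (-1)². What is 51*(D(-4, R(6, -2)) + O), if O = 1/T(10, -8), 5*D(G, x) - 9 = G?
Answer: 102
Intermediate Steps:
T(q, n) = 1
R(u, F) = -16
D(G, x) = 9/5 + G/5
O = 1 (O = 1/1 = 1)
51*(D(-4, R(6, -2)) + O) = 51*((9/5 + (⅕)*(-4)) + 1) = 51*((9/5 - ⅘) + 1) = 51*(1 + 1) = 51*2 = 102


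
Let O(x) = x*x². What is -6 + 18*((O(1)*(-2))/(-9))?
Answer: -2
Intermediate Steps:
O(x) = x³
-6 + 18*((O(1)*(-2))/(-9)) = -6 + 18*((1³*(-2))/(-9)) = -6 + 18*((1*(-2))*(-⅑)) = -6 + 18*(-2*(-⅑)) = -6 + 18*(2/9) = -6 + 4 = -2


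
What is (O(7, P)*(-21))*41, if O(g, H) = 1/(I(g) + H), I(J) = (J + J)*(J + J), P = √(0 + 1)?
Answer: -861/197 ≈ -4.3706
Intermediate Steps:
P = 1 (P = √1 = 1)
I(J) = 4*J² (I(J) = (2*J)*(2*J) = 4*J²)
O(g, H) = 1/(H + 4*g²) (O(g, H) = 1/(4*g² + H) = 1/(H + 4*g²))
(O(7, P)*(-21))*41 = (-21/(1 + 4*7²))*41 = (-21/(1 + 4*49))*41 = (-21/(1 + 196))*41 = (-21/197)*41 = ((1/197)*(-21))*41 = -21/197*41 = -861/197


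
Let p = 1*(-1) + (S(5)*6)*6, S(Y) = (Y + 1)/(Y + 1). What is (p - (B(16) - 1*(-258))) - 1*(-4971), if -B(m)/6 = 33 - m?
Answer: 4850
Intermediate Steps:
B(m) = -198 + 6*m (B(m) = -6*(33 - m) = -198 + 6*m)
S(Y) = 1 (S(Y) = (1 + Y)/(1 + Y) = 1)
p = 35 (p = 1*(-1) + (1*6)*6 = -1 + 6*6 = -1 + 36 = 35)
(p - (B(16) - 1*(-258))) - 1*(-4971) = (35 - ((-198 + 6*16) - 1*(-258))) - 1*(-4971) = (35 - ((-198 + 96) + 258)) + 4971 = (35 - (-102 + 258)) + 4971 = (35 - 1*156) + 4971 = (35 - 156) + 4971 = -121 + 4971 = 4850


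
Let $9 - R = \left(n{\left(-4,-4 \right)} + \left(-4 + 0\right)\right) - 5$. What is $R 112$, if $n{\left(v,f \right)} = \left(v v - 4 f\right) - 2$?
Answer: $-1344$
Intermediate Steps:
$n{\left(v,f \right)} = -2 + v^{2} - 4 f$ ($n{\left(v,f \right)} = \left(v^{2} - 4 f\right) - 2 = -2 + v^{2} - 4 f$)
$R = -12$ ($R = 9 - \left(\left(\left(-2 + \left(-4\right)^{2} - -16\right) + \left(-4 + 0\right)\right) - 5\right) = 9 - \left(\left(\left(-2 + 16 + 16\right) - 4\right) - 5\right) = 9 - \left(\left(30 - 4\right) - 5\right) = 9 - \left(26 - 5\right) = 9 - 21 = -12$)
$R 112 = \left(-12\right) 112 = -1344$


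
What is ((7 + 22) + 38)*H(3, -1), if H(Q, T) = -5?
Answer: -335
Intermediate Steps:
((7 + 22) + 38)*H(3, -1) = ((7 + 22) + 38)*(-5) = (29 + 38)*(-5) = 67*(-5) = -335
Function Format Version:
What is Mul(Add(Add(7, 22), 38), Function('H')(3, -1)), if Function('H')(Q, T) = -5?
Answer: -335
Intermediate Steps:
Mul(Add(Add(7, 22), 38), Function('H')(3, -1)) = Mul(Add(Add(7, 22), 38), -5) = Mul(Add(29, 38), -5) = Mul(67, -5) = -335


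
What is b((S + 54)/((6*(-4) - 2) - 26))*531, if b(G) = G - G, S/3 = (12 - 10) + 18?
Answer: 0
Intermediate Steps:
S = 60 (S = 3*((12 - 10) + 18) = 3*(2 + 18) = 3*20 = 60)
b(G) = 0
b((S + 54)/((6*(-4) - 2) - 26))*531 = 0*531 = 0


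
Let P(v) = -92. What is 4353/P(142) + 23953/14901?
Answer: -62660377/1370892 ≈ -45.708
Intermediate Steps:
4353/P(142) + 23953/14901 = 4353/(-92) + 23953/14901 = 4353*(-1/92) + 23953*(1/14901) = -4353/92 + 23953/14901 = -62660377/1370892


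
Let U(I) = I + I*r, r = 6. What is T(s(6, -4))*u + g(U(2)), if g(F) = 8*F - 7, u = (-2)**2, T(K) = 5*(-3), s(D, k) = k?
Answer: 45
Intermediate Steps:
T(K) = -15
U(I) = 7*I (U(I) = I + I*6 = I + 6*I = 7*I)
u = 4
g(F) = -7 + 8*F
T(s(6, -4))*u + g(U(2)) = -15*4 + (-7 + 8*(7*2)) = -60 + (-7 + 8*14) = -60 + (-7 + 112) = -60 + 105 = 45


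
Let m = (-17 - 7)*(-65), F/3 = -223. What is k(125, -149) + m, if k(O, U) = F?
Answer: 891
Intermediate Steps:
F = -669 (F = 3*(-223) = -669)
k(O, U) = -669
m = 1560 (m = -24*(-65) = 1560)
k(125, -149) + m = -669 + 1560 = 891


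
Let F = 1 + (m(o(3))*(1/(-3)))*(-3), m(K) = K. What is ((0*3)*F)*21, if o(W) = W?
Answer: 0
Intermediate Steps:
F = 4 (F = 1 + (3*(1/(-3)))*(-3) = 1 + (3*(1*(-⅓)))*(-3) = 1 + (3*(-⅓))*(-3) = 1 - 1*(-3) = 1 + 3 = 4)
((0*3)*F)*21 = ((0*3)*4)*21 = (0*4)*21 = 0*21 = 0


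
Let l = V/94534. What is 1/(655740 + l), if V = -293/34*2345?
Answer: 3214156/2107649968355 ≈ 1.5250e-6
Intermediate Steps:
V = -687085/34 (V = -293*1/34*2345 = -293/34*2345 = -687085/34 ≈ -20208.)
l = -687085/3214156 (l = -687085/34/94534 = -687085/34*1/94534 = -687085/3214156 ≈ -0.21377)
1/(655740 + l) = 1/(655740 - 687085/3214156) = 1/(2107649968355/3214156) = 3214156/2107649968355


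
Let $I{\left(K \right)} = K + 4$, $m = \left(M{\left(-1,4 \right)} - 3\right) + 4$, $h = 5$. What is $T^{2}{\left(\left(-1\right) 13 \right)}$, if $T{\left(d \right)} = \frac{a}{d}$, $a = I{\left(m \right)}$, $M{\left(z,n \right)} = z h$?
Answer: $0$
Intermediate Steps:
$M{\left(z,n \right)} = 5 z$ ($M{\left(z,n \right)} = z 5 = 5 z$)
$m = -4$ ($m = \left(5 \left(-1\right) - 3\right) + 4 = \left(-5 - 3\right) + 4 = -8 + 4 = -4$)
$I{\left(K \right)} = 4 + K$
$a = 0$ ($a = 4 - 4 = 0$)
$T{\left(d \right)} = 0$ ($T{\left(d \right)} = \frac{0}{d} = 0$)
$T^{2}{\left(\left(-1\right) 13 \right)} = 0^{2} = 0$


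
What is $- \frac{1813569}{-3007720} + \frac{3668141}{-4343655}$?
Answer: $- \frac{126208919753}{522579920664} \approx -0.24151$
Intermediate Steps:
$- \frac{1813569}{-3007720} + \frac{3668141}{-4343655} = \left(-1813569\right) \left(- \frac{1}{3007720}\right) + 3668141 \left(- \frac{1}{4343655}\right) = \frac{1813569}{3007720} - \frac{3668141}{4343655} = - \frac{126208919753}{522579920664}$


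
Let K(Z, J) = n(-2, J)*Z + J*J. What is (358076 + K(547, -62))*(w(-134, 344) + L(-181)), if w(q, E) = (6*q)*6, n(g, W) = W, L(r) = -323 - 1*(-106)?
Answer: -1653478246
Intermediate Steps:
L(r) = -217 (L(r) = -323 + 106 = -217)
w(q, E) = 36*q
K(Z, J) = J² + J*Z (K(Z, J) = J*Z + J*J = J*Z + J² = J² + J*Z)
(358076 + K(547, -62))*(w(-134, 344) + L(-181)) = (358076 - 62*(-62 + 547))*(36*(-134) - 217) = (358076 - 62*485)*(-4824 - 217) = (358076 - 30070)*(-5041) = 328006*(-5041) = -1653478246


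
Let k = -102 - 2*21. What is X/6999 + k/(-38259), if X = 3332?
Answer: 4758772/9917583 ≈ 0.47983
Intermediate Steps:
k = -144 (k = -102 - 42 = -144)
X/6999 + k/(-38259) = 3332/6999 - 144/(-38259) = 3332*(1/6999) - 144*(-1/38259) = 3332/6999 + 16/4251 = 4758772/9917583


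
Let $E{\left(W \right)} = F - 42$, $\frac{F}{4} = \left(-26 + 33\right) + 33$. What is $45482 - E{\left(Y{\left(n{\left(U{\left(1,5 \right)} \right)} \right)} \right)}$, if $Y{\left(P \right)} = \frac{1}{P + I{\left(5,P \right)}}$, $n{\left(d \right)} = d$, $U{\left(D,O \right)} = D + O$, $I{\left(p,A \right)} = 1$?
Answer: $45364$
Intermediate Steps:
$F = 160$ ($F = 4 \left(\left(-26 + 33\right) + 33\right) = 4 \left(7 + 33\right) = 4 \cdot 40 = 160$)
$Y{\left(P \right)} = \frac{1}{1 + P}$ ($Y{\left(P \right)} = \frac{1}{P + 1} = \frac{1}{1 + P}$)
$E{\left(W \right)} = 118$ ($E{\left(W \right)} = 160 - 42 = 118$)
$45482 - E{\left(Y{\left(n{\left(U{\left(1,5 \right)} \right)} \right)} \right)} = 45482 - 118 = 45364$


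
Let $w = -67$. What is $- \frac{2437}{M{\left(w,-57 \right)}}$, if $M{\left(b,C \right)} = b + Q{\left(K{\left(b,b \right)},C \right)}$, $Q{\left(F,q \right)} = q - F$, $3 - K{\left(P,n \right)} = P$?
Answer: $\frac{2437}{194} \approx 12.562$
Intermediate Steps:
$K{\left(P,n \right)} = 3 - P$
$M{\left(b,C \right)} = -3 + C + 2 b$ ($M{\left(b,C \right)} = b - \left(3 - C - b\right) = b + \left(C + \left(-3 + b\right)\right) = b + \left(-3 + C + b\right) = -3 + C + 2 b$)
$- \frac{2437}{M{\left(w,-57 \right)}} = - \frac{2437}{-3 - 57 + 2 \left(-67\right)} = - \frac{2437}{-3 - 57 - 134} = - \frac{2437}{-194} = \left(-2437\right) \left(- \frac{1}{194}\right) = \frac{2437}{194}$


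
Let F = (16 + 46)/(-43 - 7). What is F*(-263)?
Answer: 8153/25 ≈ 326.12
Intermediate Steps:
F = -31/25 (F = 62/(-50) = 62*(-1/50) = -31/25 ≈ -1.2400)
F*(-263) = -31/25*(-263) = 8153/25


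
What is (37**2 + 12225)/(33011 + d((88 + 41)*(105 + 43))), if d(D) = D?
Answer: 13594/52103 ≈ 0.26091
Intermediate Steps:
(37**2 + 12225)/(33011 + d((88 + 41)*(105 + 43))) = (37**2 + 12225)/(33011 + (88 + 41)*(105 + 43)) = (1369 + 12225)/(33011 + 129*148) = 13594/(33011 + 19092) = 13594/52103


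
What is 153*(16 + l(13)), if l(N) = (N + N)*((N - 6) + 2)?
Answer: 38250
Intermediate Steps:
l(N) = 2*N*(-4 + N) (l(N) = (2*N)*((-6 + N) + 2) = (2*N)*(-4 + N) = 2*N*(-4 + N))
153*(16 + l(13)) = 153*(16 + 2*13*(-4 + 13)) = 153*(16 + 2*13*9) = 153*(16 + 234) = 153*250 = 38250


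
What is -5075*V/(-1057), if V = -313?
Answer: -226925/151 ≈ -1502.8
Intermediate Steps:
-5075*V/(-1057) = -(-1588475)/(-1057) = -(-1588475)*(-1)/1057 = -5075*313/1057 = -226925/151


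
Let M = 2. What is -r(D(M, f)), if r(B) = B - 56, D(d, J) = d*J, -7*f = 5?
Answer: 402/7 ≈ 57.429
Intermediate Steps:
f = -5/7 (f = -⅐*5 = -5/7 ≈ -0.71429)
D(d, J) = J*d
r(B) = -56 + B
-r(D(M, f)) = -(-56 - 5/7*2) = -(-56 - 10/7) = -1*(-402/7) = 402/7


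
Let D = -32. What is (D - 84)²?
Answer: 13456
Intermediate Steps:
(D - 84)² = (-32 - 84)² = (-116)² = 13456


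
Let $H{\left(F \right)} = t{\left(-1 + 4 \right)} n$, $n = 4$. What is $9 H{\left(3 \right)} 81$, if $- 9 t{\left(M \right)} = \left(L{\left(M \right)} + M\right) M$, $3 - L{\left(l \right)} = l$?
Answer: $-2916$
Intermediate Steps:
$L{\left(l \right)} = 3 - l$
$t{\left(M \right)} = - \frac{M}{3}$ ($t{\left(M \right)} = - \frac{\left(\left(3 - M\right) + M\right) M}{9} = - \frac{3 M}{9} = - \frac{M}{3}$)
$H{\left(F \right)} = -4$ ($H{\left(F \right)} = - \frac{-1 + 4}{3} \cdot 4 = \left(- \frac{1}{3}\right) 3 \cdot 4 = \left(-1\right) 4 = -4$)
$9 H{\left(3 \right)} 81 = 9 \left(-4\right) 81 = \left(-36\right) 81 = -2916$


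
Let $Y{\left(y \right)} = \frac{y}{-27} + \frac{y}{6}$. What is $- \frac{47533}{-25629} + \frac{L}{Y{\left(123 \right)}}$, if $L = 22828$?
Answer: $\frac{10544700587}{7355523} \approx 1433.6$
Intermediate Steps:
$Y{\left(y \right)} = \frac{7 y}{54}$ ($Y{\left(y \right)} = y \left(- \frac{1}{27}\right) + y \frac{1}{6} = - \frac{y}{27} + \frac{y}{6} = \frac{7 y}{54}$)
$- \frac{47533}{-25629} + \frac{L}{Y{\left(123 \right)}} = - \frac{47533}{-25629} + \frac{22828}{\frac{7}{54} \cdot 123} = \left(-47533\right) \left(- \frac{1}{25629}\right) + \frac{22828}{\frac{287}{18}} = \frac{47533}{25629} + 22828 \cdot \frac{18}{287} = \frac{47533}{25629} + \frac{410904}{287} = \frac{10544700587}{7355523}$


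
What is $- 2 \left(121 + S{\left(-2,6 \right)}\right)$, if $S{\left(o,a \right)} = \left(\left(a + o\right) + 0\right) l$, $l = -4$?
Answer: $-210$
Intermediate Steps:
$S{\left(o,a \right)} = - 4 a - 4 o$ ($S{\left(o,a \right)} = \left(\left(a + o\right) + 0\right) \left(-4\right) = \left(a + o\right) \left(-4\right) = - 4 a - 4 o$)
$- 2 \left(121 + S{\left(-2,6 \right)}\right) = - 2 \left(121 - 16\right) = \left(-2\right) 105 = -210$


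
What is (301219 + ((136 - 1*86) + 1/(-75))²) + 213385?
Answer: 2908702501/5625 ≈ 5.1710e+5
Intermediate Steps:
(301219 + ((136 - 1*86) + 1/(-75))²) + 213385 = (301219 + ((136 - 86) - 1/75)²) + 213385 = (301219 + (50 - 1/75)²) + 213385 = (301219 + (3749/75)²) + 213385 = (301219 + 14055001/5625) + 213385 = 1708411876/5625 + 213385 = 2908702501/5625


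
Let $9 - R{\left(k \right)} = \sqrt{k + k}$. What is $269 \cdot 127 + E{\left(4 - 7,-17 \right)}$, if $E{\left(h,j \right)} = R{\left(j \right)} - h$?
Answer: $34175 - i \sqrt{34} \approx 34175.0 - 5.831 i$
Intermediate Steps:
$R{\left(k \right)} = 9 - \sqrt{2} \sqrt{k}$ ($R{\left(k \right)} = 9 - \sqrt{k + k} = 9 - \sqrt{2 k} = 9 - \sqrt{2} \sqrt{k}$)
$E{\left(h,j \right)} = 9 - h - \sqrt{2} \sqrt{j}$ ($E{\left(h,j \right)} = \left(9 - \sqrt{2} \sqrt{j}\right) - h = 9 - h - \sqrt{2} \sqrt{j}$)
$269 \cdot 127 + E{\left(4 - 7,-17 \right)} = 269 \cdot 127 - \left(-12 + \sqrt{2} \sqrt{-17}\right) = 34163 - \left(-12 + \sqrt{2} i \sqrt{17}\right) = 34163 + \left(9 + 3 - i \sqrt{34}\right) = 34163 + \left(12 - i \sqrt{34}\right) = 34175 - i \sqrt{34}$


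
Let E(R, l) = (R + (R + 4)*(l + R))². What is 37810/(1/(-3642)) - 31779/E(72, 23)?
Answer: -7322172209353059/53173264 ≈ -1.3770e+8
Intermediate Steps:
E(R, l) = (R + (4 + R)*(R + l))²
37810/(1/(-3642)) - 31779/E(72, 23) = 37810/(1/(-3642)) - 31779/(72² + 4*23 + 5*72 + 72*23)² = 37810/(-1/3642) - 31779/(5184 + 92 + 360 + 1656)² = 37810*(-3642) - 31779/(7292²) = -137704020 - 31779/53173264 = -7322172209353059/53173264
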